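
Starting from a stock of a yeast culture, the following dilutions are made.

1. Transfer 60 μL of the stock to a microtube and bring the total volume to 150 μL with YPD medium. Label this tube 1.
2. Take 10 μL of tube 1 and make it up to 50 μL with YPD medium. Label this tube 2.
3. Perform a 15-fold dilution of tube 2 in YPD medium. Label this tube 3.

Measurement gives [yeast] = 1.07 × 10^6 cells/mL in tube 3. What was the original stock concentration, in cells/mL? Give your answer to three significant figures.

2.01 × 10^8 cells/mL

Step 1: 60 μL brought to 150 μL → factor 150/60 = 2.5
Step 2: 10 μL brought to 50 μL → factor 50/10 = 5
Step 3: 15-fold → factor 15
Overall dilution factor = 2.5 × 5 × 15 = 187.5
Stock = 1.07 × 10^6 cells/mL × 187.5 = 2.01 × 10^8 cells/mL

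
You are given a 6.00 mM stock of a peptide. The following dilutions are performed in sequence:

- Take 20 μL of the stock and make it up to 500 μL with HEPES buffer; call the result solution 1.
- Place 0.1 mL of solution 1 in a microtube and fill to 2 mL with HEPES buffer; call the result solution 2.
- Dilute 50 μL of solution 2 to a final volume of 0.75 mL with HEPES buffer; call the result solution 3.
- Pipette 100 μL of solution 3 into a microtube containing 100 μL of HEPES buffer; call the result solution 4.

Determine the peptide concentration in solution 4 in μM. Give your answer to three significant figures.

Step 1: 20 μL brought to 500 μL → factor 500/20 = 25
Step 2: 0.1 mL brought to 2 mL → factor 2/0.1 = 20
Step 3: 50 μL brought to 0.75 mL → factor 750/50 = 15
Step 4: 100 μL + 100 μL = 200 μL total → factor 200/100 = 2
Overall dilution factor = 25 × 20 × 15 × 2 = 15000
Final = 6.00 mM / 15000 = 0.0004000 mM = 0.400 μM

0.400 μM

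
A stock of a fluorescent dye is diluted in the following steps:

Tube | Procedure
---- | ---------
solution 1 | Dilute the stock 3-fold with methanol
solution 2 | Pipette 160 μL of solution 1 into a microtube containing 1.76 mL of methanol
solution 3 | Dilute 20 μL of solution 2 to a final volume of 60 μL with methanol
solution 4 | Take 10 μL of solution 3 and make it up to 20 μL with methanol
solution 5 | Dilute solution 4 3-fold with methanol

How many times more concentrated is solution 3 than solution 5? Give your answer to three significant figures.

Step 1: 3-fold → factor 3
Step 2: 160 μL + 1.76 mL = 1920 μL total → factor 1920/160 = 12
Step 3: 20 μL brought to 60 μL → factor 60/20 = 3
Step 4: 10 μL brought to 20 μL → factor 20/10 = 2
Step 5: 3-fold → factor 3
Dilution factor to solution 3 = 108; to solution 5 = 648
[solution 3]/[solution 5] = (factor to solution 5)/(factor to solution 3) = 648/108 = 6.00

6.00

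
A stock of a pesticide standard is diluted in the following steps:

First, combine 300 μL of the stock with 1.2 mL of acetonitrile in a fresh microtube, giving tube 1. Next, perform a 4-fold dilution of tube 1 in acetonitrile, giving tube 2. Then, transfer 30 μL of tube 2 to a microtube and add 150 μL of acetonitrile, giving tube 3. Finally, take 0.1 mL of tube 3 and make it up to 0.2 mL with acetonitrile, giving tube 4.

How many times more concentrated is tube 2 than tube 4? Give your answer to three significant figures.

12.0

Step 1: 300 μL + 1.2 mL = 1500 μL total → factor 1500/300 = 5
Step 2: 4-fold → factor 4
Step 3: 30 μL + 150 μL = 180 μL total → factor 180/30 = 6
Step 4: 0.1 mL brought to 0.2 mL → factor 0.2/0.1 = 2
Dilution factor to tube 2 = 20; to tube 4 = 240
[tube 2]/[tube 4] = (factor to tube 4)/(factor to tube 2) = 240/20 = 12.0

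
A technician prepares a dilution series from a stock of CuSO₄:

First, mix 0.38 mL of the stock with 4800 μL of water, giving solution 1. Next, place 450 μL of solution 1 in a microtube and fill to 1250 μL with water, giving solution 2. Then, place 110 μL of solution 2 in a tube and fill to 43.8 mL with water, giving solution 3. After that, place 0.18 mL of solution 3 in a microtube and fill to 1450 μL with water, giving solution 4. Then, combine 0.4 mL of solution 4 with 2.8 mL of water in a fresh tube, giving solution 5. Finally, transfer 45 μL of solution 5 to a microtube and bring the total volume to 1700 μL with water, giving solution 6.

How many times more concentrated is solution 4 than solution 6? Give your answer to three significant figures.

302

Step 1: 0.38 mL + 4800 μL = 5.18 mL total → factor 5.18/0.38 = 13.632
Step 2: 450 μL brought to 1250 μL → factor 1250/450 = 2.7778
Step 3: 110 μL brought to 43.8 mL → factor 43800/110 = 398.18
Step 4: 0.18 mL brought to 1450 μL → factor 1.45/0.18 = 8.0556
Step 5: 0.4 mL + 2.8 mL = 3.2 mL total → factor 3.2/0.4 = 8
Step 6: 45 μL brought to 1700 μL → factor 1700/45 = 37.778
Dilution factor to solution 4 = 1.2146 × 10^5; to solution 6 = 3.6707 × 10^7
[solution 4]/[solution 6] = (factor to solution 6)/(factor to solution 4) = 3.6707 × 10^7/1.2146 × 10^5 = 302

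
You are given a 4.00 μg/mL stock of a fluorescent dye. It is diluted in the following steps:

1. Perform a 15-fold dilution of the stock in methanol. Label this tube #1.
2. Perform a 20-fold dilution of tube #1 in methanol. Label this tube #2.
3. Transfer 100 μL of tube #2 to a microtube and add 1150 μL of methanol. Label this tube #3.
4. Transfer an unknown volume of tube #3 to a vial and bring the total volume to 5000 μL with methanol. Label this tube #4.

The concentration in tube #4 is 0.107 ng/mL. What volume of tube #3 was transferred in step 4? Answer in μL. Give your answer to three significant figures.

Step 1: 15-fold → factor 15
Step 2: 20-fold → factor 20
Step 3: 100 μL + 1150 μL = 1250 μL total → factor 1250/100 = 12.5
Step 4: v brought to 5000 μL → factor = 5000 μL/v
Product of known-step factors = 3750
Overall factor = 4.00 μg/mL / (0.107 ng/mL) = 37383
Step-4 factor = 37383 / 3750 = 9.9688
v = 5000 μL / 9.9688 = 502 μL

502 μL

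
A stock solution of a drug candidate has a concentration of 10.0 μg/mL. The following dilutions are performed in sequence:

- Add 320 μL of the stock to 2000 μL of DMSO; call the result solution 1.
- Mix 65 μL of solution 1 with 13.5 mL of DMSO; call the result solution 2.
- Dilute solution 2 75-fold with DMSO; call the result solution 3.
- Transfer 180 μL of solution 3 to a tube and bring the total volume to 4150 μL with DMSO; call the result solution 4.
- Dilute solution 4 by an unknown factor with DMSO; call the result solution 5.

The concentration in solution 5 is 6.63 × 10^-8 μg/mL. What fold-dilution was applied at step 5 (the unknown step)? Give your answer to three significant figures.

Step 1: 320 μL + 2000 μL = 2320 μL total → factor 2320/320 = 7.25
Step 2: 65 μL + 13.5 mL = 13565 μL total → factor 13565/65 = 208.69
Step 3: 75-fold → factor 75
Step 4: 180 μL brought to 4150 μL → factor 4150/180 = 23.056
Step 5: unknown factor x
Product of known-step factors = 2.6163 × 10^6
Overall factor = 10.0 μg/mL / (6.63 × 10^-8 μg/mL) = 1.5083 × 10^8
x = 1.5083 × 10^8 / 2.6163 × 10^6 = 57.7

57.7-fold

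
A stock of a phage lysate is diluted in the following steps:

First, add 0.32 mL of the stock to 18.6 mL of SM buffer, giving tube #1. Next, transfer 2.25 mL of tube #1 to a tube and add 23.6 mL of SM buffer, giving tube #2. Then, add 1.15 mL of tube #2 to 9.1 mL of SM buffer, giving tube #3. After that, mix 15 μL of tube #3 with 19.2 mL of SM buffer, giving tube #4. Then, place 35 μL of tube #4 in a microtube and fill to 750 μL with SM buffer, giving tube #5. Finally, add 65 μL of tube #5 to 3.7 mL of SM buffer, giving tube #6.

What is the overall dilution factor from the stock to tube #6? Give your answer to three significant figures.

9.63 × 10^9

Step 1: 0.32 mL + 18.6 mL = 18.92 mL total → factor 18.92/0.32 = 59.125
Step 2: 2.25 mL + 23.6 mL = 25.85 mL total → factor 25.85/2.25 = 11.489
Step 3: 1.15 mL + 9.1 mL = 10.25 mL total → factor 10.25/1.15 = 8.913
Step 4: 15 μL + 19.2 mL = 19215 μL total → factor 19215/15 = 1281
Step 5: 35 μL brought to 750 μL → factor 750/35 = 21.429
Step 6: 65 μL + 3.7 mL = 3765 μL total → factor 3765/65 = 57.923
Overall dilution factor = 59.125 × 11.489 × 8.913 × 1281 × 21.429 × 57.923 = 9.6265 × 10^9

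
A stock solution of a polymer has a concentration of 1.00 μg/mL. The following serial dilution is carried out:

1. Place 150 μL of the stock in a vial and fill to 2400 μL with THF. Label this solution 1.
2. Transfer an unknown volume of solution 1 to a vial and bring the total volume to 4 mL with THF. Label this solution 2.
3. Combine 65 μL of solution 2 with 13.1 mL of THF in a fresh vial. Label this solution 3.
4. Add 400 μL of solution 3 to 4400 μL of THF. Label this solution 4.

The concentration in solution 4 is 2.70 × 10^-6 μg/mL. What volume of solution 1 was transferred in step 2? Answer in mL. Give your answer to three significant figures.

0.420 mL

Step 1: 150 μL brought to 2400 μL → factor 2400/150 = 16
Step 2: v brought to 4 mL → factor = 4 mL/v
Step 3: 65 μL + 13.1 mL = 13165 μL total → factor 13165/65 = 202.54
Step 4: 400 μL + 4400 μL = 4800 μL total → factor 4800/400 = 12
Product of known-step factors = 38887
Overall factor = 1.00 μg/mL / (2.70 × 10^-6 μg/mL) = 3.7037 × 10^5
Step-2 factor = 3.7037 × 10^5 / 38887 = 9.5242
v = 4 mL / 9.5242 = 0.420 mL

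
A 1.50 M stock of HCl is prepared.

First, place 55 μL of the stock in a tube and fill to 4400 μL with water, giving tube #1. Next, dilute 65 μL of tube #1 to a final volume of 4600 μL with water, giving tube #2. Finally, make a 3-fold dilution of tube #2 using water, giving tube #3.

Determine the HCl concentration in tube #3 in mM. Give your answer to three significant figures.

Step 1: 55 μL brought to 4400 μL → factor 4400/55 = 80
Step 2: 65 μL brought to 4600 μL → factor 4600/65 = 70.769
Step 3: 3-fold → factor 3
Overall dilution factor = 80 × 70.769 × 3 = 16985
Final = 1.50 M / 16985 = 8.832 × 10^-5 M = 0.0883 mM

0.0883 mM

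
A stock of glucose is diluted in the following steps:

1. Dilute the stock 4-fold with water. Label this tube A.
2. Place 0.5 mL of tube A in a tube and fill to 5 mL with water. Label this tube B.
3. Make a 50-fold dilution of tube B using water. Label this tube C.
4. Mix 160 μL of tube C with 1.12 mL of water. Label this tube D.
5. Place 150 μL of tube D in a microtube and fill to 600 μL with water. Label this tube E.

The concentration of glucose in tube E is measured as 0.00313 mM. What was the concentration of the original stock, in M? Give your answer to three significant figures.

Step 1: 4-fold → factor 4
Step 2: 0.5 mL brought to 5 mL → factor 5/0.5 = 10
Step 3: 50-fold → factor 50
Step 4: 160 μL + 1.12 mL = 1280 μL total → factor 1280/160 = 8
Step 5: 150 μL brought to 600 μL → factor 600/150 = 4
Overall dilution factor = 4 × 10 × 50 × 8 × 4 = 64000
Stock = 0.00313 mM × 64000 = 200.3 mM = 0.200 M

0.200 M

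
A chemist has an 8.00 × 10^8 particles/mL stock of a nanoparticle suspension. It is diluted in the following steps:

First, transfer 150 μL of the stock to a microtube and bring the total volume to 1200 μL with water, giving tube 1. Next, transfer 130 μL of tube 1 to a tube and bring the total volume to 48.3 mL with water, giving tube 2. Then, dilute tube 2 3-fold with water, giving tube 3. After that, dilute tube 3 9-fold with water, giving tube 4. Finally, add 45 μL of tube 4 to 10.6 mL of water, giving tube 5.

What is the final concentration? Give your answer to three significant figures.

42.1 particles/mL

Step 1: 150 μL brought to 1200 μL → factor 1200/150 = 8
Step 2: 130 μL brought to 48.3 mL → factor 48300/130 = 371.54
Step 3: 3-fold → factor 3
Step 4: 9-fold → factor 9
Step 5: 45 μL + 10.6 mL = 10645 μL total → factor 10645/45 = 236.56
Overall dilution factor = 8 × 371.54 × 3 × 9 × 236.56 = 1.8984 × 10^7
Final = 8.00 × 10^8 particles/mL / 1.8984 × 10^7 = 42.1 particles/mL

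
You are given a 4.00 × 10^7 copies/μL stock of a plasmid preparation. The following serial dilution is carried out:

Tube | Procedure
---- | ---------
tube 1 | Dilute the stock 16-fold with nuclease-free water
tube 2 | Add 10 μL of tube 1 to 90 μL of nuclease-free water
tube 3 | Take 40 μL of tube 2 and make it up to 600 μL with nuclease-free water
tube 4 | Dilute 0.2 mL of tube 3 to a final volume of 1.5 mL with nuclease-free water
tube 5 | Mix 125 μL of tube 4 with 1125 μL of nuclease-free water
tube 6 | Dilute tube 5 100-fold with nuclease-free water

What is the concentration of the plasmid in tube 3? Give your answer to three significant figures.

Step 1: 16-fold → factor 16
Step 2: 10 μL + 90 μL = 100 μL total → factor 100/10 = 10
Step 3: 40 μL brought to 600 μL → factor 600/40 = 15
Dilution factor through tube 3 = 16 × 10 × 15 = 2400
[tube 3] = 4.00 × 10^7 copies/μL / 2400 = 1.67 × 10^4 copies/μL

1.67 × 10^4 copies/μL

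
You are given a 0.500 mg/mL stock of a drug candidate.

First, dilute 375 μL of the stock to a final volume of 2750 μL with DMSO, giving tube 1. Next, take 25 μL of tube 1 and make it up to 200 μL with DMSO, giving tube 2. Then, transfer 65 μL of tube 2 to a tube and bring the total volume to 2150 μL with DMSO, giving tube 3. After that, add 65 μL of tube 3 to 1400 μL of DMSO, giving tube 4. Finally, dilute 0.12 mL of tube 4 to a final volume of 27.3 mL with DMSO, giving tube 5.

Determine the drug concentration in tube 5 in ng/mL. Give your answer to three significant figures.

0.0503 ng/mL

Step 1: 375 μL brought to 2750 μL → factor 2750/375 = 7.3333
Step 2: 25 μL brought to 200 μL → factor 200/25 = 8
Step 3: 65 μL brought to 2150 μL → factor 2150/65 = 33.077
Step 4: 65 μL + 1400 μL = 1465 μL total → factor 1465/65 = 22.538
Step 5: 0.12 mL brought to 27.3 mL → factor 27.3/0.12 = 227.5
Overall dilution factor = 7.3333 × 8 × 33.077 × 22.538 × 227.5 = 9.95 × 10^6
Final = 0.500 mg/mL / 9.95 × 10^6 = 5.025 × 10^-8 mg/mL = 0.0503 ng/mL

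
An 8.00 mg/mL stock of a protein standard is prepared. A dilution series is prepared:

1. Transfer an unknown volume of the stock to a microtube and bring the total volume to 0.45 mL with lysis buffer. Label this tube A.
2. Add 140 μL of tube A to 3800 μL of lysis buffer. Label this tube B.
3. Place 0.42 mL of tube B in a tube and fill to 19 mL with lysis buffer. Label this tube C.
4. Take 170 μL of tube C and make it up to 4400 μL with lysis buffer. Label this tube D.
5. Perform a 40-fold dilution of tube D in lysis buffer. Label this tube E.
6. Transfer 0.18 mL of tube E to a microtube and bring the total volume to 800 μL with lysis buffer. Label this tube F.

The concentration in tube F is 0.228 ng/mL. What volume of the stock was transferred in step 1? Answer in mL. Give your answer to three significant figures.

Step 1: v brought to 0.45 mL → factor = 0.45 mL/v
Step 2: 140 μL + 3800 μL = 3940 μL total → factor 3940/140 = 28.143
Step 3: 0.42 mL brought to 19 mL → factor 19/0.42 = 45.238
Step 4: 170 μL brought to 4400 μL → factor 4400/170 = 25.882
Step 5: 40-fold → factor 40
Step 6: 0.18 mL brought to 800 μL → factor 0.8/0.18 = 4.4444
Product of known-step factors = 5.8581 × 10^6
Overall factor = 8.00 mg/mL / (0.228 ng/mL) = 3.5088 × 10^7
Step-1 factor = 3.5088 × 10^7 / 5.8581 × 10^6 = 5.9896
v = 0.45 mL / 5.9896 = 0.0751 mL

0.0751 mL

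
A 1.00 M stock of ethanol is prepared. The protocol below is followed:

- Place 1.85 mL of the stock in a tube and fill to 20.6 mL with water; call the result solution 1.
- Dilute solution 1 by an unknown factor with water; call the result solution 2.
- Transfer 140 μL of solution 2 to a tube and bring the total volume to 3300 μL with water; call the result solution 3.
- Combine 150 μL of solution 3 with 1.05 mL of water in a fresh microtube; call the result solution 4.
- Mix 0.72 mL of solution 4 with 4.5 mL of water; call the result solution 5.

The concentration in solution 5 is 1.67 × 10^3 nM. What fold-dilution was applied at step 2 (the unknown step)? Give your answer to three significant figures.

39.3-fold

Step 1: 1.85 mL brought to 20.6 mL → factor 20.6/1.85 = 11.135
Step 2: unknown factor x
Step 3: 140 μL brought to 3300 μL → factor 3300/140 = 23.571
Step 4: 150 μL + 1.05 mL = 1200 μL total → factor 1200/150 = 8
Step 5: 0.72 mL + 4.5 mL = 5.22 mL total → factor 5.22/0.72 = 7.25
Product of known-step factors = 15223
Overall factor = 1.00 M / (1.67 × 10^3 nM) = 5.988 × 10^5
x = 5.988 × 10^5 / 15223 = 39.3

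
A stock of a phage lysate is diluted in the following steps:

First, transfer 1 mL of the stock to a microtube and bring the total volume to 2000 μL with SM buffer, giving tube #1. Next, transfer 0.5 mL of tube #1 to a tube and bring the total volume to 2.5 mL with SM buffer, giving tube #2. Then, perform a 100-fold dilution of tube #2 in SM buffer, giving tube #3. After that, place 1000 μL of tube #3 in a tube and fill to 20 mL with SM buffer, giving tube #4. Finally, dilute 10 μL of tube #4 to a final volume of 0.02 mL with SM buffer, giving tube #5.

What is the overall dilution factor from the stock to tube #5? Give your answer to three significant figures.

Step 1: 1 mL brought to 2000 μL → factor 2/1 = 2
Step 2: 0.5 mL brought to 2.5 mL → factor 2.5/0.5 = 5
Step 3: 100-fold → factor 100
Step 4: 1000 μL brought to 20 mL → factor 20000/1000 = 20
Step 5: 10 μL brought to 0.02 mL → factor 20/10 = 2
Overall dilution factor = 2 × 5 × 100 × 20 × 2 = 40000

4.00 × 10^4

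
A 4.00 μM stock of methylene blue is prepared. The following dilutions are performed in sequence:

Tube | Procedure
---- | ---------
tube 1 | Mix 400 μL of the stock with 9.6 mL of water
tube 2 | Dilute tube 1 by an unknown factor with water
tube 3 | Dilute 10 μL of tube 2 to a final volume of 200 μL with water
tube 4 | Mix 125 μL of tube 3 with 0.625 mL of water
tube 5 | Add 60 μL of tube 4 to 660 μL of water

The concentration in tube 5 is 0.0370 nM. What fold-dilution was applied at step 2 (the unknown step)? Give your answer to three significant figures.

3.00-fold

Step 1: 400 μL + 9.6 mL = 10000 μL total → factor 10000/400 = 25
Step 2: unknown factor x
Step 3: 10 μL brought to 200 μL → factor 200/10 = 20
Step 4: 125 μL + 0.625 mL = 750 μL total → factor 750/125 = 6
Step 5: 60 μL + 660 μL = 720 μL total → factor 720/60 = 12
Product of known-step factors = 36000
Overall factor = 4.00 μM / (0.0370 nM) = 1.0811 × 10^5
x = 1.0811 × 10^5 / 36000 = 3.00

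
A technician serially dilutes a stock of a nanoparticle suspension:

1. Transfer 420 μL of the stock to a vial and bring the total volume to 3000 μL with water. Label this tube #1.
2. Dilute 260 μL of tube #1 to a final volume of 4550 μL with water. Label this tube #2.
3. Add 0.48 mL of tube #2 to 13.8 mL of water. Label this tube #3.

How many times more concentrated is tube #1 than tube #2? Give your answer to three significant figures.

Step 1: 420 μL brought to 3000 μL → factor 3000/420 = 7.1429
Step 2: 260 μL brought to 4550 μL → factor 4550/260 = 17.5
Dilution factor to tube #1 = 7.1429; to tube #2 = 125
[tube #1]/[tube #2] = (factor to tube #2)/(factor to tube #1) = 125/7.1429 = 17.5

17.5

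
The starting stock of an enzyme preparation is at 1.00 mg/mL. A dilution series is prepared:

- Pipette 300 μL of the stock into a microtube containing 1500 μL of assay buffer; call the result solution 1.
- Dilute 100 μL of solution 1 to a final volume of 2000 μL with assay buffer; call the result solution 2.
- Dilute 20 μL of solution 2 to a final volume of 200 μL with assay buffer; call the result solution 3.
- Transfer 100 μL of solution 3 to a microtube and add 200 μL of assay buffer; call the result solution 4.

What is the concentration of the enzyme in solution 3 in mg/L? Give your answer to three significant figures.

0.833 mg/L

Step 1: 300 μL + 1500 μL = 1800 μL total → factor 1800/300 = 6
Step 2: 100 μL brought to 2000 μL → factor 2000/100 = 20
Step 3: 20 μL brought to 200 μL → factor 200/20 = 10
Dilution factor through solution 3 = 6 × 20 × 10 = 1200
[solution 3] = 1.00 mg/mL / 1200 = 0.0008333 mg/mL = 0.833 mg/L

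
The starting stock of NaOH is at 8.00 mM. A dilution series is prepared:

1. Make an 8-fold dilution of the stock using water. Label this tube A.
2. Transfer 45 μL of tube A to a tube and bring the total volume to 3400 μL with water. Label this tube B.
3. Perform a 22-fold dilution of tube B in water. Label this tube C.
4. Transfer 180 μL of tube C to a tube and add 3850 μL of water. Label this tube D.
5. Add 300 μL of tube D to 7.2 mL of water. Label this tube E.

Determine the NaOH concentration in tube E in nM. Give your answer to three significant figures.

Step 1: 8-fold → factor 8
Step 2: 45 μL brought to 3400 μL → factor 3400/45 = 75.556
Step 3: 22-fold → factor 22
Step 4: 180 μL + 3850 μL = 4030 μL total → factor 4030/180 = 22.389
Step 5: 300 μL + 7.2 mL = 7500 μL total → factor 7500/300 = 25
Overall dilution factor = 8 × 75.556 × 22 × 22.389 × 25 = 7.4431 × 10^6
Final = 8.00 mM / 7.4431 × 10^6 = 1.075 × 10^-6 mM = 1.07 nM

1.07 nM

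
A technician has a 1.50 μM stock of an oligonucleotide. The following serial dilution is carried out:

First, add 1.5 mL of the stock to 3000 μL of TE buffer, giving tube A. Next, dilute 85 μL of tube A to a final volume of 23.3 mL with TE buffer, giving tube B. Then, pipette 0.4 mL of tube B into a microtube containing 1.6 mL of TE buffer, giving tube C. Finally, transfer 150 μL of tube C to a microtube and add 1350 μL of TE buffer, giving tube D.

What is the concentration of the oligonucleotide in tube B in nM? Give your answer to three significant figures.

Step 1: 1.5 mL + 3000 μL = 4.5 mL total → factor 4.5/1.5 = 3
Step 2: 85 μL brought to 23.3 mL → factor 23300/85 = 274.12
Dilution factor through tube B = 3 × 274.12 = 822.35
[tube B] = 1.50 μM / 822.35 = 0.001824 μM = 1.82 nM

1.82 nM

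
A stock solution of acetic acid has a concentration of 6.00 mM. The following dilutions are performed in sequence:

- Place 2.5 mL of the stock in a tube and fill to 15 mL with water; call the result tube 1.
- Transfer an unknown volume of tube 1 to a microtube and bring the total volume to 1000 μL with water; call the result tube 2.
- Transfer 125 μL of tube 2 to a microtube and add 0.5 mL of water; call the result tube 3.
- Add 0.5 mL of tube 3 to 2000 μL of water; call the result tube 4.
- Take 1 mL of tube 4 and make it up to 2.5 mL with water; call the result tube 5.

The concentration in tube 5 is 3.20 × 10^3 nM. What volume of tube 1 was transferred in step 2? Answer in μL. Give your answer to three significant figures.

Step 1: 2.5 mL brought to 15 mL → factor 15/2.5 = 6
Step 2: v brought to 1000 μL → factor = 1000 μL/v
Step 3: 125 μL + 0.5 mL = 625 μL total → factor 625/125 = 5
Step 4: 0.5 mL + 2000 μL = 2.5 mL total → factor 2.5/0.5 = 5
Step 5: 1 mL brought to 2.5 mL → factor 2.5/1 = 2.5
Product of known-step factors = 375
Overall factor = 6.00 mM / (3.20 × 10^3 nM) = 1875
Step-2 factor = 1875 / 375 = 5
v = 1000 μL / 5 = 200 μL

200 μL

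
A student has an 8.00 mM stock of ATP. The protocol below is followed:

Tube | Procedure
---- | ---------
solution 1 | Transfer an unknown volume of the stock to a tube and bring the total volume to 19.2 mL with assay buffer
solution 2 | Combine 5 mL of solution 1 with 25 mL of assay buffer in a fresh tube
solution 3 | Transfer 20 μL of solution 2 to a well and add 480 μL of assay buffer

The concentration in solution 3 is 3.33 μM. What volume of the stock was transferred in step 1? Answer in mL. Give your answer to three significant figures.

1.20 mL

Step 1: v brought to 19.2 mL → factor = 19.2 mL/v
Step 2: 5 mL + 25 mL = 30 mL total → factor 30/5 = 6
Step 3: 20 μL + 480 μL = 500 μL total → factor 500/20 = 25
Product of known-step factors = 150
Overall factor = 8.00 mM / (3.33 μM) = 2402.4
Step-1 factor = 2402.4 / 150 = 16.016
v = 19.2 mL / 16.016 = 1.20 mL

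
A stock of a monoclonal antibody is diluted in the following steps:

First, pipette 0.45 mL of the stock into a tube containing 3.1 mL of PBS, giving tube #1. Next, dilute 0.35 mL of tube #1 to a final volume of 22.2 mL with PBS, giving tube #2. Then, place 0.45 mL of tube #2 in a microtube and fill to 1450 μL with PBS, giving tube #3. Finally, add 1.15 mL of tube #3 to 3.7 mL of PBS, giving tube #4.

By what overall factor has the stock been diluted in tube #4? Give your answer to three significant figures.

Step 1: 0.45 mL + 3.1 mL = 3.55 mL total → factor 3.55/0.45 = 7.8889
Step 2: 0.35 mL brought to 22.2 mL → factor 22.2/0.35 = 63.429
Step 3: 0.45 mL brought to 1450 μL → factor 1.45/0.45 = 3.2222
Step 4: 1.15 mL + 3.7 mL = 4.85 mL total → factor 4.85/1.15 = 4.2174
Overall dilution factor = 7.8889 × 63.429 × 3.2222 × 4.2174 = 6799.9

6.80 × 10^3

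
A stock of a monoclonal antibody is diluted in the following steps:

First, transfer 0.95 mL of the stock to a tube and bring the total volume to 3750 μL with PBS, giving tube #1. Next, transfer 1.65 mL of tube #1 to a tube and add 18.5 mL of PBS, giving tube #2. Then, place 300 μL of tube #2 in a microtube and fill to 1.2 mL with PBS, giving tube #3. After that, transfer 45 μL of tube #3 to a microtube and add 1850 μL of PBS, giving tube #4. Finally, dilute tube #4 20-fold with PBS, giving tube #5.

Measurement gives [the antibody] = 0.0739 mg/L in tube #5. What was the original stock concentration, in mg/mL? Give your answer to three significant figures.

12.0 mg/mL

Step 1: 0.95 mL brought to 3750 μL → factor 3.75/0.95 = 3.9474
Step 2: 1.65 mL + 18.5 mL = 20.15 mL total → factor 20.15/1.65 = 12.212
Step 3: 300 μL brought to 1.2 mL → factor 1200/300 = 4
Step 4: 45 μL + 1850 μL = 1895 μL total → factor 1895/45 = 42.111
Step 5: 20-fold → factor 20
Overall dilution factor = 3.9474 × 12.212 × 4 × 42.111 × 20 = 1.624 × 10^5
Stock = 0.0739 mg/L × 1.624 × 10^5 = 1.200 × 10^4 mg/L = 12.0 mg/mL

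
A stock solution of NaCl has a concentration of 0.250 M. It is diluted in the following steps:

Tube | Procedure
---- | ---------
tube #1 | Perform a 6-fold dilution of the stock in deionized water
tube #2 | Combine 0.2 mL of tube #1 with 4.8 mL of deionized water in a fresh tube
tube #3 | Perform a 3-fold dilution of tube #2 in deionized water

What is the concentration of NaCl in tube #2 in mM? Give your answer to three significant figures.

1.67 mM

Step 1: 6-fold → factor 6
Step 2: 0.2 mL + 4.8 mL = 5 mL total → factor 5/0.2 = 25
Dilution factor through tube #2 = 6 × 25 = 150
[tube #2] = 0.250 M / 150 = 0.001667 M = 1.67 mM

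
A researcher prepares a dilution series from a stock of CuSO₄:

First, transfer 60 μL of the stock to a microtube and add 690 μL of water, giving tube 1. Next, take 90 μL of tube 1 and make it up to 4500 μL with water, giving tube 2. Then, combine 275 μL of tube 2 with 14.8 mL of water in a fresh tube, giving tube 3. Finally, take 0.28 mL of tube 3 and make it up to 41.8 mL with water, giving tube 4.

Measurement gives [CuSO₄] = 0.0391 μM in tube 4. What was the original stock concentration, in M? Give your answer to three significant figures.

0.200 M

Step 1: 60 μL + 690 μL = 750 μL total → factor 750/60 = 12.5
Step 2: 90 μL brought to 4500 μL → factor 4500/90 = 50
Step 3: 275 μL + 14.8 mL = 15075 μL total → factor 15075/275 = 54.818
Step 4: 0.28 mL brought to 41.8 mL → factor 41.8/0.28 = 149.29
Overall dilution factor = 12.5 × 50 × 54.818 × 149.29 = 5.1147 × 10^6
Stock = 0.0391 μM × 5.1147 × 10^6 = 2.000 × 10^5 μM = 0.200 M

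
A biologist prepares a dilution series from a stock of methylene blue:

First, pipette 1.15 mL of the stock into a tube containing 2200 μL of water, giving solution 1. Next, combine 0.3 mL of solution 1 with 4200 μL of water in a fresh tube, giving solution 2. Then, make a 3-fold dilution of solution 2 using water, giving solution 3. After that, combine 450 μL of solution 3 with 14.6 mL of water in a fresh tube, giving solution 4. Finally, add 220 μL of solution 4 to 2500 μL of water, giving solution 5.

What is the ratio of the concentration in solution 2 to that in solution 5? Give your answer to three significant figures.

1.24 × 10^3

Step 1: 1.15 mL + 2200 μL = 3.35 mL total → factor 3.35/1.15 = 2.913
Step 2: 0.3 mL + 4200 μL = 4.5 mL total → factor 4.5/0.3 = 15
Step 3: 3-fold → factor 3
Step 4: 450 μL + 14.6 mL = 15050 μL total → factor 15050/450 = 33.444
Step 5: 220 μL + 2500 μL = 2720 μL total → factor 2720/220 = 12.364
Dilution factor to solution 2 = 43.696; to solution 5 = 54204
[solution 2]/[solution 5] = (factor to solution 5)/(factor to solution 2) = 54204/43.696 = 1.24 × 10^3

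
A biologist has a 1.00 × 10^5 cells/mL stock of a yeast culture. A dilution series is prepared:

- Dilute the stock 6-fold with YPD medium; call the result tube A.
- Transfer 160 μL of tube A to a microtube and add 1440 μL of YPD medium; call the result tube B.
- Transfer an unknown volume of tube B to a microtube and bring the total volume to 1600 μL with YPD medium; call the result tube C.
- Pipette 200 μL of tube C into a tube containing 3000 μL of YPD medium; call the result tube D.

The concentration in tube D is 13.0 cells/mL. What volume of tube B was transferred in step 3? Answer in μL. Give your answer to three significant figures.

Step 1: 6-fold → factor 6
Step 2: 160 μL + 1440 μL = 1600 μL total → factor 1600/160 = 10
Step 3: v brought to 1600 μL → factor = 1600 μL/v
Step 4: 200 μL + 3000 μL = 3200 μL total → factor 3200/200 = 16
Product of known-step factors = 960
Overall factor = 1.00 × 10^5 cells/mL / (13.0 cells/mL) = 7692.3
Step-3 factor = 7692.3 / 960 = 8.0128
v = 1600 μL / 8.0128 = 200 μL

200 μL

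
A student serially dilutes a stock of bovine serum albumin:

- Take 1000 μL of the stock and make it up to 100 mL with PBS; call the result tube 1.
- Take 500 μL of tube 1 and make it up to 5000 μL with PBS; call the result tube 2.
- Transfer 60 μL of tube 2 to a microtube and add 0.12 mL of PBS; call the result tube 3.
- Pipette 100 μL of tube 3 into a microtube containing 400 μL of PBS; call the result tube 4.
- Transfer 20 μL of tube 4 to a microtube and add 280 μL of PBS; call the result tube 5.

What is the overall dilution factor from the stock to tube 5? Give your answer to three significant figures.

Step 1: 1000 μL brought to 100 mL → factor 1 × 10^5/1000 = 100
Step 2: 500 μL brought to 5000 μL → factor 5000/500 = 10
Step 3: 60 μL + 0.12 mL = 180 μL total → factor 180/60 = 3
Step 4: 100 μL + 400 μL = 500 μL total → factor 500/100 = 5
Step 5: 20 μL + 280 μL = 300 μL total → factor 300/20 = 15
Overall dilution factor = 100 × 10 × 3 × 5 × 15 = 2.25 × 10^5

2.25 × 10^5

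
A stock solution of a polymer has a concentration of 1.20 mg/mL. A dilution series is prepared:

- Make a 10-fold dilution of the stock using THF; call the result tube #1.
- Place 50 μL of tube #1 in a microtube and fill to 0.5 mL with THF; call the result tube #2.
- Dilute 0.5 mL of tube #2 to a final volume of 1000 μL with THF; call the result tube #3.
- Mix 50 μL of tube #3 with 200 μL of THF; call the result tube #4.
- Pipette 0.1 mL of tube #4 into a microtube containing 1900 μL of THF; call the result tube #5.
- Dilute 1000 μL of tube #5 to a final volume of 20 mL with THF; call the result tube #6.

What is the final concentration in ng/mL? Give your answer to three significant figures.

3.00 ng/mL

Step 1: 10-fold → factor 10
Step 2: 50 μL brought to 0.5 mL → factor 500/50 = 10
Step 3: 0.5 mL brought to 1000 μL → factor 1/0.5 = 2
Step 4: 50 μL + 200 μL = 250 μL total → factor 250/50 = 5
Step 5: 0.1 mL + 1900 μL = 2 mL total → factor 2/0.1 = 20
Step 6: 1000 μL brought to 20 mL → factor 20000/1000 = 20
Overall dilution factor = 10 × 10 × 2 × 5 × 20 × 20 = 4 × 10^5
Final = 1.20 mg/mL / 4 × 10^5 = 3.000 × 10^-6 mg/mL = 3.00 ng/mL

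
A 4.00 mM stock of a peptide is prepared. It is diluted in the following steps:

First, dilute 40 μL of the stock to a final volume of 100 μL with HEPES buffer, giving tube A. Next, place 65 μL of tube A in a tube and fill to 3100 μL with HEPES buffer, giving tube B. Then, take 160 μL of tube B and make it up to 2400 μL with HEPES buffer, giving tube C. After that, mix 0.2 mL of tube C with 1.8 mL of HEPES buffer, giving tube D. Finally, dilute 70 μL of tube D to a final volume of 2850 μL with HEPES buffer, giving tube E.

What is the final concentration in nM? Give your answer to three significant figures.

Step 1: 40 μL brought to 100 μL → factor 100/40 = 2.5
Step 2: 65 μL brought to 3100 μL → factor 3100/65 = 47.692
Step 3: 160 μL brought to 2400 μL → factor 2400/160 = 15
Step 4: 0.2 mL + 1.8 mL = 2 mL total → factor 2/0.2 = 10
Step 5: 70 μL brought to 2850 μL → factor 2850/70 = 40.714
Overall dilution factor = 2.5 × 47.692 × 15 × 10 × 40.714 = 7.2816 × 10^5
Final = 4.00 mM / 7.2816 × 10^5 = 5.493 × 10^-6 mM = 5.49 nM

5.49 nM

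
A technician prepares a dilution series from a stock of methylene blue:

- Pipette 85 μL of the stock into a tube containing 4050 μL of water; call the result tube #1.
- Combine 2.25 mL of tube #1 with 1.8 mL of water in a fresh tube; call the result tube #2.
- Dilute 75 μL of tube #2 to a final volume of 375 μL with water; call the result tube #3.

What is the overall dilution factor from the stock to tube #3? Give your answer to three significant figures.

Step 1: 85 μL + 4050 μL = 4135 μL total → factor 4135/85 = 48.647
Step 2: 2.25 mL + 1.8 mL = 4.05 mL total → factor 4.05/2.25 = 1.8
Step 3: 75 μL brought to 375 μL → factor 375/75 = 5
Overall dilution factor = 48.647 × 1.8 × 5 = 437.82

438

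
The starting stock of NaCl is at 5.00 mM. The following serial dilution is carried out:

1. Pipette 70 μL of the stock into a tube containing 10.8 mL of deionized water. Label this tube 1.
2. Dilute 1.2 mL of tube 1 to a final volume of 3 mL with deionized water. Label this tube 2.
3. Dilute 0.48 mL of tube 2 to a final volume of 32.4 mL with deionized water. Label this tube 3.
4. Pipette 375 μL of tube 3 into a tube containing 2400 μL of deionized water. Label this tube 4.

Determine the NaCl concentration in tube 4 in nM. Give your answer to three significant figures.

Step 1: 70 μL + 10.8 mL = 10870 μL total → factor 10870/70 = 155.29
Step 2: 1.2 mL brought to 3 mL → factor 3/1.2 = 2.5
Step 3: 0.48 mL brought to 32.4 mL → factor 32.4/0.48 = 67.5
Step 4: 375 μL + 2400 μL = 2775 μL total → factor 2775/375 = 7.4
Overall dilution factor = 155.29 × 2.5 × 67.5 × 7.4 = 1.9391 × 10^5
Final = 5.00 mM / 1.9391 × 10^5 = 2.578 × 10^-5 mM = 25.8 nM

25.8 nM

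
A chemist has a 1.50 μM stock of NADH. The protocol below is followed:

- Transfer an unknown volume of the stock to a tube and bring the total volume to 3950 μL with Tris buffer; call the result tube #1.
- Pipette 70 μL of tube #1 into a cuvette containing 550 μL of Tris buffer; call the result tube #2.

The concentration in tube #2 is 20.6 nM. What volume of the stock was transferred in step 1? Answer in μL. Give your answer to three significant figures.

480 μL

Step 1: v brought to 3950 μL → factor = 3950 μL/v
Step 2: 70 μL + 550 μL = 620 μL total → factor 620/70 = 8.8571
Product of known-step factors = 8.8571
Overall factor = 1.50 μM / (20.6 nM) = 72.816
Step-1 factor = 72.816 / 8.8571 = 8.2211
v = 3950 μL / 8.2211 = 480 μL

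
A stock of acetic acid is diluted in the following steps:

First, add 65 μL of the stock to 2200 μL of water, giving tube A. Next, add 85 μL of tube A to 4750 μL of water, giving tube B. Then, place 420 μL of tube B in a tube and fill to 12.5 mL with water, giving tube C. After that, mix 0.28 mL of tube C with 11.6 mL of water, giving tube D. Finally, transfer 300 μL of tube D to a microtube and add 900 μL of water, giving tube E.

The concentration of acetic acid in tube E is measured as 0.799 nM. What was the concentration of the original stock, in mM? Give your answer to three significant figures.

Step 1: 65 μL + 2200 μL = 2265 μL total → factor 2265/65 = 34.846
Step 2: 85 μL + 4750 μL = 4835 μL total → factor 4835/85 = 56.882
Step 3: 420 μL brought to 12.5 mL → factor 12500/420 = 29.762
Step 4: 0.28 mL + 11.6 mL = 11.88 mL total → factor 11.88/0.28 = 42.429
Step 5: 300 μL + 900 μL = 1200 μL total → factor 1200/300 = 4
Overall dilution factor = 34.846 × 56.882 × 29.762 × 42.429 × 4 = 1.0012 × 10^7
Stock = 0.799 nM × 1.0012 × 10^7 = 7.999 × 10^6 nM = 8.00 mM

8.00 mM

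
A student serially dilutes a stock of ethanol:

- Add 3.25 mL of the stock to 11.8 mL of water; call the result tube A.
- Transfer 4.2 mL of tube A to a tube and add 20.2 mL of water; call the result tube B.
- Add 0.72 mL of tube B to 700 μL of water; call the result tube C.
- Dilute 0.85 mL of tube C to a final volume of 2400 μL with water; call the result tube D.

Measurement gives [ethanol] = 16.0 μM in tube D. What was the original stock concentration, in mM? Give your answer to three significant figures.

2.40 mM

Step 1: 3.25 mL + 11.8 mL = 15.05 mL total → factor 15.05/3.25 = 4.6308
Step 2: 4.2 mL + 20.2 mL = 24.4 mL total → factor 24.4/4.2 = 5.8095
Step 3: 0.72 mL + 700 μL = 1.42 mL total → factor 1.42/0.72 = 1.9722
Step 4: 0.85 mL brought to 2400 μL → factor 2.4/0.85 = 2.8235
Overall dilution factor = 4.6308 × 5.8095 × 1.9722 × 2.8235 = 149.81
Stock = 16.0 μM × 149.81 = 2397 μM = 2.40 mM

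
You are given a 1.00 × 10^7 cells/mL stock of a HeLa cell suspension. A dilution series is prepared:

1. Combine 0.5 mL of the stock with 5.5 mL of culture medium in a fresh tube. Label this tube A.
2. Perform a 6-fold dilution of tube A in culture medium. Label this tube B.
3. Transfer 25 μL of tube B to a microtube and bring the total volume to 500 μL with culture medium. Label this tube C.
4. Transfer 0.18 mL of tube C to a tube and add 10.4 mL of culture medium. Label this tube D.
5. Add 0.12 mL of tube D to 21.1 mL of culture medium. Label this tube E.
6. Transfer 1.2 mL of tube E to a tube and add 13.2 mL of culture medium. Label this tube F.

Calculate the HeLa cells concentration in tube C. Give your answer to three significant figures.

6.94 × 10^3 cells/mL

Step 1: 0.5 mL + 5.5 mL = 6 mL total → factor 6/0.5 = 12
Step 2: 6-fold → factor 6
Step 3: 25 μL brought to 500 μL → factor 500/25 = 20
Dilution factor through tube C = 12 × 6 × 20 = 1440
[tube C] = 1.00 × 10^7 cells/mL / 1440 = 6.94 × 10^3 cells/mL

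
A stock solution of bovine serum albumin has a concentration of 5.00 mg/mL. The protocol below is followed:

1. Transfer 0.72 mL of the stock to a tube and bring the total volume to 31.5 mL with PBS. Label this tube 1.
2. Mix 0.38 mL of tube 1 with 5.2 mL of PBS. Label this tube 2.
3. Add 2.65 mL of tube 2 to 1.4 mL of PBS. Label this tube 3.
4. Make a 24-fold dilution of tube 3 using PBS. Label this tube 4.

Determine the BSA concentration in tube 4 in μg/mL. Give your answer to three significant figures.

0.212 μg/mL

Step 1: 0.72 mL brought to 31.5 mL → factor 31.5/0.72 = 43.75
Step 2: 0.38 mL + 5.2 mL = 5.58 mL total → factor 5.58/0.38 = 14.684
Step 3: 2.65 mL + 1.4 mL = 4.05 mL total → factor 4.05/2.65 = 1.5283
Step 4: 24-fold → factor 24
Overall dilution factor = 43.75 × 14.684 × 1.5283 × 24 = 23564
Final = 5.00 mg/mL / 23564 = 0.0002122 mg/mL = 0.212 μg/mL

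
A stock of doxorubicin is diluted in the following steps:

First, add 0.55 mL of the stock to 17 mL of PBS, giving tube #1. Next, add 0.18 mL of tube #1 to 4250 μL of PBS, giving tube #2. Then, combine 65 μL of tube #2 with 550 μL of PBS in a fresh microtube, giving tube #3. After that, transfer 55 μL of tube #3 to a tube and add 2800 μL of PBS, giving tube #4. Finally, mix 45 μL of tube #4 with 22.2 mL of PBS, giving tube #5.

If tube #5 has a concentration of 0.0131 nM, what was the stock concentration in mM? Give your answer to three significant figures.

2.50 mM

Step 1: 0.55 mL + 17 mL = 17.55 mL total → factor 17.55/0.55 = 31.909
Step 2: 0.18 mL + 4250 μL = 4.43 mL total → factor 4.43/0.18 = 24.611
Step 3: 65 μL + 550 μL = 615 μL total → factor 615/65 = 9.4615
Step 4: 55 μL + 2800 μL = 2855 μL total → factor 2855/55 = 51.909
Step 5: 45 μL + 22.2 mL = 22245 μL total → factor 22245/45 = 494.33
Overall dilution factor = 31.909 × 24.611 × 9.4615 × 51.909 × 494.33 = 1.9066 × 10^8
Stock = 0.0131 nM × 1.9066 × 10^8 = 2.498 × 10^6 nM = 2.50 mM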